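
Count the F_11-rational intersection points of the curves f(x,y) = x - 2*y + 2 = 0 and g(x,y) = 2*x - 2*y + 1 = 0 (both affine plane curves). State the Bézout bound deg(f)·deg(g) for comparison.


Common zeros: {(1, 7)}; count = 1; Bézout bound = 1.

deg(f) = 1, deg(g) = 1, so Bézout bound = 1.
Scan x ∈ F_11. For each x, list the y ∈ F_11 with f(x, y) ≡ 0 and those with g(x, y) ≡ 0 (mod 11); the common zeros in that column are the intersection.
  x = 0: f ≡ 0 at y ∈ {1}; g ≡ 0 at y ∈ {6}; common: ∅.
  x = 1: f ≡ 0 at y ∈ {7}; g ≡ 0 at y ∈ {7}; common: {7}.
  x = 2: f ≡ 0 at y ∈ {2}; g ≡ 0 at y ∈ {8}; common: ∅.
  x = 3: f ≡ 0 at y ∈ {8}; g ≡ 0 at y ∈ {9}; common: ∅.
  x = 4: f ≡ 0 at y ∈ {3}; g ≡ 0 at y ∈ {10}; common: ∅.
  x = 5: f ≡ 0 at y ∈ {9}; g ≡ 0 at y ∈ {0}; common: ∅.
  x = 6: f ≡ 0 at y ∈ {4}; g ≡ 0 at y ∈ {1}; common: ∅.
  x = 7: f ≡ 0 at y ∈ {10}; g ≡ 0 at y ∈ {2}; common: ∅.
  x = 8: f ≡ 0 at y ∈ {5}; g ≡ 0 at y ∈ {3}; common: ∅.
  x = 9: f ≡ 0 at y ∈ {0}; g ≡ 0 at y ∈ {4}; common: ∅.
  x = 10: f ≡ 0 at y ∈ {6}; g ≡ 0 at y ∈ {5}; common: ∅.
Collecting: common zeros = {(1, 7)}, so the count is 1.
Comparison with the Bézout bound: 1 ≤ 1 = deg(f)·deg(g), as expected for curves with no common component (the bound is attained).


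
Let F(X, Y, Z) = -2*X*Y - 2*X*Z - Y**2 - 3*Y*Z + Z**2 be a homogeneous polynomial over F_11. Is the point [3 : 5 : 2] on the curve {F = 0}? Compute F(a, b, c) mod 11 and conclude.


F(3,5,2) ≡ 6 (mod 11); P is NOT on the curve.

Evaluate F(3, 5, 2) term-by-term (mod 11).
  -2*X*Y ↦ -2·3·5·1 = -30
  -2*X*Z ↦ -2·3·1·2 = -12
  -Y**2 ↦ -1·1·25·1 = -25
  -3*Y*Z ↦ -3·1·5·2 = -30
  Z**2 ↦ 1·1·1·4 = 4
Sum: F(3, 5, 2) = (-30) + (-12) + (-25) + (-30) + (4) = -93.
Reducing mod 11: -93 ≡ 6 (mod 11).
Since F(a, b, c) ≡ 6 ≠ 0 (mod 11), P does NOT lie on the curve.


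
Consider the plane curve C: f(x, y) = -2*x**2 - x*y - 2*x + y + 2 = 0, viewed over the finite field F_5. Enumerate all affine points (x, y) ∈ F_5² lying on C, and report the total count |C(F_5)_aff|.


Affine F_5-points: {(0, 3), (2, 0), (3, 4), (4, 4)}; count = 4.

For each of the 25 pairs (x, y) ∈ F_5², evaluate f(x, y) mod 5. Record the zeros.
  x = 0: [0↦2, 1↦3, 2↦4, 3↦0, 4↦1]  zeros at y ∈ {3}
  x = 1: [0↦3, 1↦3, 2↦3, 3↦3, 4↦3]  zeros at y ∈ ∅
  x = 2: [0↦0, 1↦4, 2↦3, 3↦2, 4↦1]  zeros at y ∈ {0}
  x = 3: [0↦3, 1↦1, 2↦4, 3↦2, 4↦0]  zeros at y ∈ {4}
  x = 4: [0↦2, 1↦4, 2↦1, 3↦3, 4↦0]  zeros at y ∈ {4}
Collecting zeros: affine points = {(0, 3), (2, 0), (3, 4), (4, 4)}.
Total count |C(F_5)_aff| = 4.


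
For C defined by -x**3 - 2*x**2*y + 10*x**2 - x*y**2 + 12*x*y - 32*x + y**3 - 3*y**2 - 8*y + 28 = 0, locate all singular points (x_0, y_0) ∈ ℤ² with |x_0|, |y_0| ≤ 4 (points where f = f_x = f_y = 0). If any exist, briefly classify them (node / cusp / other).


Singular points: {(2, 2)}; classification: cusp.

Compute partial derivatives:
  f_x = -3*x**2 - 4*x*y + 20*x - y**2 + 12*y - 32.
  f_y = -2*x**2 - 2*x*y + 12*x + 3*y**2 - 6*y - 8.
Scan x_0 ∈ {−4, ..., 4}. For each x_0, f_y(x_0, y) is a polynomial in y; find its integer roots y ∈ {−4, ..., 4}, then test f_x and f at those candidates.
  x = -4: f_y(-4, y) = 3*y**2 + 2*y - 88; no integer root y with |y| ≤ 4.
  x = -3: f_y(-3, y) = 3*y**2 - 62; no integer root y with |y| ≤ 4.
  x = -2: f_y(-2, y) = 3*y**2 - 2*y - 40; vanishes at y ∈ {4}. (-2, 4): f_x = -20 ≠ 0.
  x = -1: f_y(-1, y) = 3*y**2 - 4*y - 22; no integer root y with |y| ≤ 4.
  x = 0: f_y(0, y) = 3*y**2 - 6*y - 8; no integer root y with |y| ≤ 4.
  x = 1: f_y(1, y) = 3*y**2 - 8*y + 2; no integer root y with |y| ≤ 4.
  x = 2: f_y(2, y) = 3*y**2 - 10*y + 8; vanishes at y ∈ {2}. (2, 2): f_x = 0, f = 0 — SINGULAR.
  x = 3: f_y(3, y) = 3*y**2 - 12*y + 10; no integer root y with |y| ≤ 4.
  x = 4: f_y(4, y) = 3*y**2 - 14*y + 8; vanishes at y ∈ {4}. (4, 4): f_x = -32 ≠ 0.
Only singular point on the grid: (2, 2).
Classify: substitute x = 2 + u, y = 2 + v and expand: f = -u**3 - 2*u**2*v - u*v**2 + v**3 + v**2.
No constant or linear terms (consistent with a singular point). Quadratic part: v**2. Cubic part: -u**3 - 2*u**2*v - u*v**2 + v**3.
The quadratic part v**2 is a perfect square, so there is a single (double) tangent line v = 0, i.e. y = 2. Restricting the cubic part to that line (v = 0) leaves -u**3 ≠ 0, so f is not divisible by v and the branch is v² ≈ u**3 to lowest order — this is a cusp.
Classification: cusp.


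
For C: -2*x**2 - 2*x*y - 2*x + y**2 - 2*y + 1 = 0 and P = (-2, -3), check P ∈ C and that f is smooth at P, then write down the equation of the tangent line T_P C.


Tangent line at P: 12*x - 4*y + 12 = 0.

Step 1: f(-2, -3) = 0, so P lies on C.
Step 2: partial derivatives
  f_x(x, y) = -4*x - 2*y - 2, f_y(x, y) = -2*x + 2*y - 2.
  f_x(P) = 12, f_y(P) = -4 (gradient nonzero, so P is smooth).
Step 3: tangent line at P: 12·(x − -2) + -4·(y − -3) = 0.
Expanding: 12*x - 4*y + 12 = 0.


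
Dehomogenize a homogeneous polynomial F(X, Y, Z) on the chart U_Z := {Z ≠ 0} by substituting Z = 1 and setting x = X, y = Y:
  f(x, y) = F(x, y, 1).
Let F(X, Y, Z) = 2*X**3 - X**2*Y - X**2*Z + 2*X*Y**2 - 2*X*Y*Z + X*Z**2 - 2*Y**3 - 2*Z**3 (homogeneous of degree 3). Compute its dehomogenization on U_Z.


f(x, y) = 2*x**3 - x**2*y - x**2 + 2*x*y**2 - 2*x*y + x - 2*y**3 - 2

On U_Z we set Z = 1. Each monomial c·X^i·Y^j·Z^k in F becomes c·x^i·y^j·1^k = c·x^i·y^j.
Substituting Z = 1: F(X, Y, 1) = 2*x**3 - x**2*y - x**2 + 2*x*y**2 - 2*x*y + x - 2*y**3 - 2.
Note: deg(f) ≤ deg(F) = 3; strict inequality happens when F is divisible by Z (lost terms).


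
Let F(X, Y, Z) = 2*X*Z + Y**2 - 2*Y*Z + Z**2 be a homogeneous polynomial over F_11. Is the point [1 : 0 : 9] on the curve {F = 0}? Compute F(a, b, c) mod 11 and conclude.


F(1,0,9) ≡ 0 (mod 11); P is on the curve.

Evaluate F(1, 0, 9) term-by-term (mod 11).
  2*X*Z ↦ 2·1·1·9 = 18
  Y**2 ↦ 1·1·0·1 = 0
  -2*Y*Z ↦ -2·1·0·9 = 0
  Z**2 ↦ 1·1·1·81 = 81
Sum: F(1, 0, 9) = (18) + (0) + (0) + (81) = 99.
Reducing mod 11: 99 ≡ 0 (mod 11).
Since F(a, b, c) ≡ 0 (mod 11), P lies on the curve.


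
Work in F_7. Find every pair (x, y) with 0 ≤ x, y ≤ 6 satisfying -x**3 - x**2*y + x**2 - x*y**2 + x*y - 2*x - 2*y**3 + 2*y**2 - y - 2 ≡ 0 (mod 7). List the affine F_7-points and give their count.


Affine F_7-points: {(1, 6), (3, 5), (5, 0), (5, 2), (6, 1)}; count = 5.

For each of the 49 pairs (x, y) ∈ F_7², evaluate f(x, y) mod 7. Record the zeros.
  x = 0: [0↦5, 1↦4, 2↦2, 3↦1, 4↦3, 5↦3, 6↦3]  zeros at y ∈ ∅
  x = 1: [0↦3, 1↦1, 2↦3, 3↦4, 4↦6, 5↦4, 6↦0]  zeros at y ∈ {6}
  x = 2: [0↦4, 1↦6, 2↦3, 3↦4, 4↦4, 5↦5, 6↦2]  zeros at y ∈ ∅
  x = 3: [0↦2, 1↦6, 2↦3, 3↦2, 4↦5, 5↦0, 6↦3]  zeros at y ∈ {5}
  x = 4: [0↦5, 1↦2, 2↦4, 3↦6, 4↦3, 5↦4, 6↦4]  zeros at y ∈ ∅
  x = 5: [0↦0, 1↦2, 2↦0, 3↦3, 4↦6, 5↦4, 6↦6]  zeros at y ∈ {0, 2}
  x = 6: [0↦2, 1↦0, 2↦6, 3↦1, 4↦1, 5↦1, 6↦3]  zeros at y ∈ {1}
Collecting zeros: affine points = {(1, 6), (3, 5), (5, 0), (5, 2), (6, 1)}.
Total count |C(F_7)_aff| = 5.


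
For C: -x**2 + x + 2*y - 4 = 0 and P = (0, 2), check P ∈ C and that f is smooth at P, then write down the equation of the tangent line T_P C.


Tangent line at P: x + 2*y - 4 = 0.

Step 1: f(0, 2) = 0, so P lies on C.
Step 2: partial derivatives
  f_x(x, y) = 1 - 2*x, f_y(x, y) = 2.
  f_x(P) = 1, f_y(P) = 2 (gradient nonzero, so P is smooth).
Step 3: tangent line at P: 1·(x − 0) + 2·(y − 2) = 0.
Expanding: x + 2*y - 4 = 0.


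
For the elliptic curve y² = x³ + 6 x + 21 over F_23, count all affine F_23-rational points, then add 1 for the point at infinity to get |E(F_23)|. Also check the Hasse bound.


Affine points = {(2, 8), (2, 15), (8, 11), (8, 12), (10, 0), (12, 2), (12, 21), (15, 6), (15, 17), (16, 2), (16, 21), (18, 2), (18, 21), (19, 5), (19, 18), (21, 1), (21, 22)}; affine count = 17; |E(F_23)| = 18.

Discriminant check: Δ ∝ 4a³ + 27b² = 4·6³ + 27·21² = 4·216 + 27·441 ≡ 6 (mod 23). Nonzero ⇒ E is nonsingular.
For each x ∈ F_23, compute rhs = x³ + 6·x + 21 mod 23, then count y ∈ F_23 with y² ≡ rhs.
  x = 0: rhs = 21, matching y values: none (0 points).
  x = 1: rhs = 5, matching y values: none (0 points).
  x = 2: rhs = 18, matching y values: 8, 15 (2 points).
  x = 3: rhs = 20, matching y values: none (0 points).
  x = 4: rhs = 17, matching y values: none (0 points).
  x = 5: rhs = 15, matching y values: none (0 points).
  x = 6: rhs = 20, matching y values: none (0 points).
  x = 7: rhs = 15, matching y values: none (0 points).
  x = 8: rhs = 6, matching y values: 11, 12 (2 points).
  x = 9: rhs = 22, matching y values: none (0 points).
  x = 10: rhs = 0, matching y values: 0 (1 points).
  x = 11: rhs = 15, matching y values: none (0 points).
  x = 12: rhs = 4, matching y values: 2, 21 (2 points).
  x = 13: rhs = 19, matching y values: none (0 points).
  x = 14: rhs = 20, matching y values: none (0 points).
  x = 15: rhs = 13, matching y values: 6, 17 (2 points).
  x = 16: rhs = 4, matching y values: 2, 21 (2 points).
  x = 17: rhs = 22, matching y values: none (0 points).
  x = 18: rhs = 4, matching y values: 2, 21 (2 points).
  x = 19: rhs = 2, matching y values: 5, 18 (2 points).
  x = 20: rhs = 22, matching y values: none (0 points).
  x = 21: rhs = 1, matching y values: 1, 22 (2 points).
  x = 22: rhs = 14, matching y values: none (0 points).
Total affine count: 17.
Full point count |E(F_23)| = 17 + 1 = 18.
Hasse bound: |18 − (23+1)| = |-6| = 6 ≤ 2√23 ≈ 9.5917 ✓.


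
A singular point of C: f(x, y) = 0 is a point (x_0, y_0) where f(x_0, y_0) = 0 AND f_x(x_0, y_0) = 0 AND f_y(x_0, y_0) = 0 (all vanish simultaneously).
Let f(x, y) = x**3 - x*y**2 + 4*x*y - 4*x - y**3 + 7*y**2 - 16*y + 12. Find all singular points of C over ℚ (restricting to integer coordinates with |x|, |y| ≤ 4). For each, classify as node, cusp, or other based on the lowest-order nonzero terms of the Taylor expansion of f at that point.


Singular points: {(0, 2)}; classification: cusp.

Compute partial derivatives:
  f_x = 3*x**2 - y**2 + 4*y - 4.
  f_y = -2*x*y + 4*x - 3*y**2 + 14*y - 16.
Scan x_0 ∈ {−4, ..., 4}. For each x_0, f_y(x_0, y) is a polynomial in y; find its integer roots y ∈ {−4, ..., 4}, then test f_x and f at those candidates.
  x = -4: f_y(-4, y) = -3*y**2 + 22*y - 32; vanishes at y ∈ {2}. (-4, 2): f_x = 48 ≠ 0.
  x = -3: f_y(-3, y) = -3*y**2 + 20*y - 28; vanishes at y ∈ {2}. (-3, 2): f_x = 27 ≠ 0.
  x = -2: f_y(-2, y) = -3*y**2 + 18*y - 24; vanishes at y ∈ {2, 4}. (-2, 2): f_x = 12 ≠ 0; (-2, 4): f_x = 8 ≠ 0.
  x = -1: f_y(-1, y) = -3*y**2 + 16*y - 20; vanishes at y ∈ {2}. (-1, 2): f_x = 3 ≠ 0.
  x = 0: f_y(0, y) = -3*y**2 + 14*y - 16; vanishes at y ∈ {2}. (0, 2): f_x = 0, f = 0 — SINGULAR.
  x = 1: f_y(1, y) = -3*y**2 + 12*y - 12; vanishes at y ∈ {2}. (1, 2): f_x = 3 ≠ 0.
  x = 2: f_y(2, y) = -3*y**2 + 10*y - 8; vanishes at y ∈ {2}. (2, 2): f_x = 12 ≠ 0.
  x = 3: f_y(3, y) = -3*y**2 + 8*y - 4; vanishes at y ∈ {2}. (3, 2): f_x = 27 ≠ 0.
  x = 4: f_y(4, y) = -3*y**2 + 6*y; vanishes at y ∈ {0, 2}. (4, 0): f_x = 44 ≠ 0; (4, 2): f_x = 48 ≠ 0.
Only singular point on the grid: (0, 2).
Classify: substitute x = 0 + u, y = 2 + v and expand: f = u**3 - u*v**2 - v**3 + v**2.
No constant or linear terms (consistent with a singular point). Quadratic part: v**2. Cubic part: u**3 - u*v**2 - v**3.
The quadratic part v**2 is a perfect square, so there is a single (double) tangent line v = 0, i.e. y = 2. Restricting the cubic part to that line (v = 0) leaves u**3 ≠ 0, so f is not divisible by v and the branch is v² ≈ -u**3 to lowest order — this is a cusp.
Classification: cusp.


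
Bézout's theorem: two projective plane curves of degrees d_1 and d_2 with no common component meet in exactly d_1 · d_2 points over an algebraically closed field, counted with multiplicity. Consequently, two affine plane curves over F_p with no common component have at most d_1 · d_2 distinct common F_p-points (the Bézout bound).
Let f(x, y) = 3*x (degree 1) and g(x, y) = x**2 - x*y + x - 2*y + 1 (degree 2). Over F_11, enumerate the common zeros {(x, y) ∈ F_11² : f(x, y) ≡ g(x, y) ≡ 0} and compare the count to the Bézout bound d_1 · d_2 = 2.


Common zeros: {(0, 6)}; count = 1; Bézout bound = 2.

deg(f) = 1, deg(g) = 2, so Bézout bound = 2.
Scan x ∈ F_11. For each x, list the y ∈ F_11 with f(x, y) ≡ 0 and those with g(x, y) ≡ 0 (mod 11); the common zeros in that column are the intersection.
  x = 0: f ≡ 0 at y ∈ {0, 1, 2, 3, 4, 5, 6, 7, 8, 9, 10}; g ≡ 0 at y ∈ {6}; common: {6}.
  x = 1: f ≡ 0 at y ∈ ∅; g ≡ 0 at y ∈ {1}; common: ∅.
  x = 2: f ≡ 0 at y ∈ ∅; g ≡ 0 at y ∈ {10}; common: ∅.
  x = 3: f ≡ 0 at y ∈ ∅; g ≡ 0 at y ∈ {7}; common: ∅.
  x = 4: f ≡ 0 at y ∈ ∅; g ≡ 0 at y ∈ {9}; common: ∅.
  x = 5: f ≡ 0 at y ∈ ∅; g ≡ 0 at y ∈ {6}; common: ∅.
  x = 6: f ≡ 0 at y ∈ ∅; g ≡ 0 at y ∈ {4}; common: ∅.
  x = 7: f ≡ 0 at y ∈ ∅; g ≡ 0 at y ∈ {10}; common: ∅.
  x = 8: f ≡ 0 at y ∈ ∅; g ≡ 0 at y ∈ {4}; common: ∅.
  x = 9: f ≡ 0 at y ∈ ∅; g ≡ 0 at y ∈ ∅; common: ∅.
  x = 10: f ≡ 0 at y ∈ ∅; g ≡ 0 at y ∈ {1}; common: ∅.
Collecting: common zeros = {(0, 6)}, so the count is 1.
Comparison with the Bézout bound: 1 ≤ 2 = deg(f)·deg(g), as expected for curves with no common component (the affine F_11-count falls short of the bound because intersections may lie at infinity, over extension fields, or carry multiplicity).


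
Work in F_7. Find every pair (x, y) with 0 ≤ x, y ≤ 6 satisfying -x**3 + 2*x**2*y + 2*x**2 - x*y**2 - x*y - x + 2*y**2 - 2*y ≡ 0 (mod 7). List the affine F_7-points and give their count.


Affine F_7-points: {(0, 0), (0, 1), (1, 0), (1, 1), (2, 4), (3, 1), (3, 5), (5, 6), (6, 4), (6, 5)}; count = 10.

For each of the 49 pairs (x, y) ∈ F_7², evaluate f(x, y) mod 7. Record the zeros.
  x = 0: [0↦0, 1↦0, 2↦4, 3↦5, 4↦3, 5↦5, 6↦4]  zeros at y ∈ {0, 1}
  x = 1: [0↦0, 1↦0, 2↦2, 3↦6, 4↦5, 5↦6, 6↦2]  zeros at y ∈ {0, 1}
  x = 2: [0↦5, 1↦2, 2↦6, 3↦3, 4↦0, 5↦4, 6↦1]  zeros at y ∈ {4}
  x = 3: [0↦2, 1↦0, 2↦3, 3↦4, 4↦3, 5↦0, 6↦2]  zeros at y ∈ {1, 5}
  x = 4: [0↦6, 1↦2, 2↦1, 3↦3, 4↦1, 5↦2, 6↦6]  zeros at y ∈ ∅
  x = 5: [0↦4, 1↦2, 2↦1, 3↦1, 4↦2, 5↦4, 6↦0]  zeros at y ∈ {6}
  x = 6: [0↦4, 1↦1, 2↦4, 3↦6, 4↦0, 5↦0, 6↦6]  zeros at y ∈ {4, 5}
Collecting zeros: affine points = {(0, 0), (0, 1), (1, 0), (1, 1), (2, 4), (3, 1), (3, 5), (5, 6), (6, 4), (6, 5)}.
Total count |C(F_7)_aff| = 10.


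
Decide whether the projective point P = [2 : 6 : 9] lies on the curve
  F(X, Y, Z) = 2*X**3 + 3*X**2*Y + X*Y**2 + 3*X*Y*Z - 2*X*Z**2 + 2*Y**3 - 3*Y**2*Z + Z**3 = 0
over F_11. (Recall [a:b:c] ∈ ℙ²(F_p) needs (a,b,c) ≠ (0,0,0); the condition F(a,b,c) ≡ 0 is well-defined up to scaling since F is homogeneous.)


F(2,6,9) ≡ 8 (mod 11); P is NOT on the curve.

Evaluate F(2, 6, 9) term-by-term (mod 11).
  2*X**3 ↦ 2·8·1·1 = 16
  3*X**2*Y ↦ 3·4·6·1 = 72
  X*Y**2 ↦ 1·2·36·1 = 72
  3*X*Y*Z ↦ 3·2·6·9 = 324
  -2*X*Z**2 ↦ -2·2·1·81 = -324
  2*Y**3 ↦ 2·1·216·1 = 432
  -3*Y**2*Z ↦ -3·1·36·9 = -972
  Z**3 ↦ 1·1·1·729 = 729
Sum: F(2, 6, 9) = (16) + (72) + (72) + (324) + (-324) + (432) + (-972) + (729) = 349.
Reducing mod 11: 349 ≡ 8 (mod 11).
Since F(a, b, c) ≡ 8 ≠ 0 (mod 11), P does NOT lie on the curve.


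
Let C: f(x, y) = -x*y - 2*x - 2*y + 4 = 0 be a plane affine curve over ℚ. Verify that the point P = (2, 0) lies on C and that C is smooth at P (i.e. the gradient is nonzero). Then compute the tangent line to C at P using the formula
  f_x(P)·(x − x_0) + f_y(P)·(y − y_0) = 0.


Tangent line at P: -2*x - 4*y + 4 = 0.

Step 1: f(2, 0) = 0, so P lies on C.
Step 2: partial derivatives
  f_x(x, y) = -y - 2, f_y(x, y) = -x - 2.
  f_x(P) = -2, f_y(P) = -4 (gradient nonzero, so P is smooth).
Step 3: tangent line at P: -2·(x − 2) + -4·(y − 0) = 0.
Expanding: -2*x - 4*y + 4 = 0.


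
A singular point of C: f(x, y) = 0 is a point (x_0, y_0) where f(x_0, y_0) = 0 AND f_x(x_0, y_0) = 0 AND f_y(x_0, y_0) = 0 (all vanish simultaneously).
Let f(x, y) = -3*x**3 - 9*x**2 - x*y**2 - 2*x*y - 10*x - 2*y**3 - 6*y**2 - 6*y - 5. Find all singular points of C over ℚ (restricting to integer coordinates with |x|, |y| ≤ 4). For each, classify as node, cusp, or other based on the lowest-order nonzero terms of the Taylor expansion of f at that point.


Singular points: {(-1, -1)}; classification: cusp.

Compute partial derivatives:
  f_x = -9*x**2 - 18*x - y**2 - 2*y - 10.
  f_y = -2*x*y - 2*x - 6*y**2 - 12*y - 6.
Scan x_0 ∈ {−4, ..., 4}. For each x_0, f_y(x_0, y) is a polynomial in y; find its integer roots y ∈ {−4, ..., 4}, then test f_x and f at those candidates.
  x = -4: f_y(-4, y) = -6*y**2 - 4*y + 2; vanishes at y ∈ {-1}. (-4, -1): f_x = -81 ≠ 0.
  x = -3: f_y(-3, y) = -6*y**2 - 6*y; vanishes at y ∈ {-1, 0}. (-3, -1): f_x = -36 ≠ 0; (-3, 0): f_x = -37 ≠ 0.
  x = -2: f_y(-2, y) = -6*y**2 - 8*y - 2; vanishes at y ∈ {-1}. (-2, -1): f_x = -9 ≠ 0.
  x = -1: f_y(-1, y) = -6*y**2 - 10*y - 4; vanishes at y ∈ {-1}. (-1, -1): f_x = 0, f = 0 — SINGULAR.
  x = 0: f_y(0, y) = -6*y**2 - 12*y - 6; vanishes at y ∈ {-1}. (0, -1): f_x = -9 ≠ 0.
  x = 1: f_y(1, y) = -6*y**2 - 14*y - 8; vanishes at y ∈ {-1}. (1, -1): f_x = -36 ≠ 0.
  x = 2: f_y(2, y) = -6*y**2 - 16*y - 10; vanishes at y ∈ {-1}. (2, -1): f_x = -81 ≠ 0.
  x = 3: f_y(3, y) = -6*y**2 - 18*y - 12; vanishes at y ∈ {-2, -1}. (3, -2): f_x = -145 ≠ 0; (3, -1): f_x = -144 ≠ 0.
  x = 4: f_y(4, y) = -6*y**2 - 20*y - 14; vanishes at y ∈ {-1}. (4, -1): f_x = -225 ≠ 0.
Only singular point on the grid: (-1, -1).
Classify: substitute x = -1 + u, y = -1 + v and expand: f = -3*u**3 - u*v**2 - 2*v**3 + v**2.
No constant or linear terms (consistent with a singular point). Quadratic part: v**2. Cubic part: -3*u**3 - u*v**2 - 2*v**3.
The quadratic part v**2 is a perfect square, so there is a single (double) tangent line v = 0, i.e. y = -1. Restricting the cubic part to that line (v = 0) leaves -3*u**3 ≠ 0, so f is not divisible by v and the branch is v² ≈ 3*u**3 to lowest order — this is a cusp.
Classification: cusp.


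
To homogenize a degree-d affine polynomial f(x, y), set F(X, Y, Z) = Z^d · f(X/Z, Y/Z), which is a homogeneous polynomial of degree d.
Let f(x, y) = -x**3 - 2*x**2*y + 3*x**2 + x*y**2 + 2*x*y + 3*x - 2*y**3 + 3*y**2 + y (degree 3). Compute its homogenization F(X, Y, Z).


F(X, Y, Z) = -X**3 - 2*X**2*Y + 3*X**2*Z + X*Y**2 + 2*X*Y*Z + 3*X*Z**2 - 2*Y**3 + 3*Y**2*Z + Y*Z**2

deg(f) = 3.
Substitute x = X/Z, y = Y/Z into f, then multiply by Z^3.
  monomial -1·x^3·y^0 ↦ -1·X^3·Y^0·Z^0.
  monomial -2·x^2·y^1 ↦ -2·X^2·Y^1·Z^0.
  monomial 3·x^2·y^0 ↦ 3·X^2·Y^0·Z^1.
  monomial 1·x^1·y^2 ↦ 1·X^1·Y^2·Z^0.
  monomial 2·x^1·y^1 ↦ 2·X^1·Y^1·Z^1.
  monomial 3·x^1·y^0 ↦ 3·X^1·Y^0·Z^2.
  monomial -2·x^0·y^3 ↦ -2·X^0·Y^3·Z^0.
  monomial 3·x^0·y^2 ↦ 3·X^0·Y^2·Z^1.
  monomial 1·x^0·y^1 ↦ 1·X^0·Y^1·Z^2.
Collecting: F(X, Y, Z) = -X**3 - 2*X**2*Y + 3*X**2*Z + X*Y**2 + 2*X*Y*Z + 3*X*Z**2 - 2*Y**3 + 3*Y**2*Z + Y*Z**2.


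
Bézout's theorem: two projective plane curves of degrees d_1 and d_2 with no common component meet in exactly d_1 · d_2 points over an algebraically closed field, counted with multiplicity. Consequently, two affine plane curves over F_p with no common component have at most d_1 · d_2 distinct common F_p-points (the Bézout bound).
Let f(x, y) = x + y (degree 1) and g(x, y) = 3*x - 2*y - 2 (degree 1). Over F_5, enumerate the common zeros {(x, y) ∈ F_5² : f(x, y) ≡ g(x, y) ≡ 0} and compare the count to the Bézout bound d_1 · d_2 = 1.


Common zeros: ∅; count = 0; Bézout bound = 1.

deg(f) = 1, deg(g) = 1, so Bézout bound = 1.
Scan x ∈ F_5. For each x, list the y ∈ F_5 with f(x, y) ≡ 0 and those with g(x, y) ≡ 0 (mod 5); the common zeros in that column are the intersection.
  x = 0: f ≡ 0 at y ∈ {0}; g ≡ 0 at y ∈ {4}; common: ∅.
  x = 1: f ≡ 0 at y ∈ {4}; g ≡ 0 at y ∈ {3}; common: ∅.
  x = 2: f ≡ 0 at y ∈ {3}; g ≡ 0 at y ∈ {2}; common: ∅.
  x = 3: f ≡ 0 at y ∈ {2}; g ≡ 0 at y ∈ {1}; common: ∅.
  x = 4: f ≡ 0 at y ∈ {1}; g ≡ 0 at y ∈ {0}; common: ∅.
Collecting: common zeros = ∅, so the count is 0.
Comparison with the Bézout bound: 0 ≤ 1 = deg(f)·deg(g), as expected for curves with no common component (the affine F_5-count falls short of the bound because intersections may lie at infinity, over extension fields, or carry multiplicity).


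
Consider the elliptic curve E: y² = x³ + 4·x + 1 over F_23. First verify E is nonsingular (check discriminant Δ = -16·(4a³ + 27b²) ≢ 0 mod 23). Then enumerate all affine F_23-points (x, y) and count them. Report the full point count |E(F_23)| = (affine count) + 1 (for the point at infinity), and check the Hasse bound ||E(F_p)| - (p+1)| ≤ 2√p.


Affine points = {(0, 1), (0, 22), (1, 11), (1, 12), (4, 9), (4, 14), (5, 10), (5, 13), (7, 2), (7, 21), (8, 4), (8, 19), (10, 11), (10, 12), (12, 11), (12, 12), (14, 8), (14, 15), (15, 3), (15, 20), (19, 6), (19, 17), (20, 10), (20, 13), (21, 10), (21, 13)}; affine count = 26; |E(F_23)| = 27.

Discriminant check: Δ ∝ 4a³ + 27b² = 4·4³ + 27·1² = 4·64 + 27·1 ≡ 7 (mod 23). Nonzero ⇒ E is nonsingular.
For each x ∈ F_23, compute rhs = x³ + 4·x + 1 mod 23, then count y ∈ F_23 with y² ≡ rhs.
  x = 0: rhs = 1, matching y values: 1, 22 (2 points).
  x = 1: rhs = 6, matching y values: 11, 12 (2 points).
  x = 2: rhs = 17, matching y values: none (0 points).
  x = 3: rhs = 17, matching y values: none (0 points).
  x = 4: rhs = 12, matching y values: 9, 14 (2 points).
  x = 5: rhs = 8, matching y values: 10, 13 (2 points).
  x = 6: rhs = 11, matching y values: none (0 points).
  x = 7: rhs = 4, matching y values: 2, 21 (2 points).
  x = 8: rhs = 16, matching y values: 4, 19 (2 points).
  x = 9: rhs = 7, matching y values: none (0 points).
  x = 10: rhs = 6, matching y values: 11, 12 (2 points).
  x = 11: rhs = 19, matching y values: none (0 points).
  x = 12: rhs = 6, matching y values: 11, 12 (2 points).
  x = 13: rhs = 19, matching y values: none (0 points).
  x = 14: rhs = 18, matching y values: 8, 15 (2 points).
  x = 15: rhs = 9, matching y values: 3, 20 (2 points).
  x = 16: rhs = 21, matching y values: none (0 points).
  x = 17: rhs = 14, matching y values: none (0 points).
  x = 18: rhs = 17, matching y values: none (0 points).
  x = 19: rhs = 13, matching y values: 6, 17 (2 points).
  x = 20: rhs = 8, matching y values: 10, 13 (2 points).
  x = 21: rhs = 8, matching y values: 10, 13 (2 points).
  x = 22: rhs = 19, matching y values: none (0 points).
Total affine count: 26.
Full point count |E(F_23)| = 26 + 1 = 27.
Hasse bound: |27 − (23+1)| = |3| = 3 ≤ 2√23 ≈ 9.5917 ✓.


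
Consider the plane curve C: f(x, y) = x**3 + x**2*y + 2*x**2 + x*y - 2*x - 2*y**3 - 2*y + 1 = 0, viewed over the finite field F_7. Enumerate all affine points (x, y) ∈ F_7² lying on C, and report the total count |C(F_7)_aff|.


Affine F_7-points: {(0, 5), (1, 1), (1, 2), (1, 4), (2, 5), (4, 1), (5, 3), (5, 5), (5, 6), (6, 1), (6, 3)}; count = 11.

For each of the 49 pairs (x, y) ∈ F_7², evaluate f(x, y) mod 7. Record the zeros.
  x = 0: [0↦1, 1↦4, 2↦2, 3↦4, 4↦5, 5↦0, 6↦5]  zeros at y ∈ {5}
  x = 1: [0↦2, 1↦0, 2↦0, 3↦4, 4↦0, 5↦4, 6↦4]  zeros at y ∈ {1, 2, 4}
  x = 2: [0↦6, 1↦1, 2↦5, 3↦6, 4↦6, 5↦0, 6↦4]  zeros at y ∈ {5}
  x = 3: [0↦5, 1↦6, 2↦2, 3↦2, 4↦1, 5↦1, 6↦4]  zeros at y ∈ ∅
  x = 4: [0↦5, 1↦0, 2↦4, 3↦5, 4↦5, 5↦6, 6↦3]  zeros at y ∈ {1}
  x = 5: [0↦5, 1↦3, 2↦3, 3↦0, 4↦3, 5↦0, 6↦0]  zeros at y ∈ {3, 5, 6}
  x = 6: [0↦4, 1↦0, 2↦5, 3↦0, 4↦1, 5↦3, 6↦1]  zeros at y ∈ {1, 3}
Collecting zeros: affine points = {(0, 5), (1, 1), (1, 2), (1, 4), (2, 5), (4, 1), (5, 3), (5, 5), (5, 6), (6, 1), (6, 3)}.
Total count |C(F_7)_aff| = 11.


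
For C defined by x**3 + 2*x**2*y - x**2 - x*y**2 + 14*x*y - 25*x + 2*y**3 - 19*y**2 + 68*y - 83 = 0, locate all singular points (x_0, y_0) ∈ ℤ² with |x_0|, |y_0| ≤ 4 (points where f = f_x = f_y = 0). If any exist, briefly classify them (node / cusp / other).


Singular points: {(-2, 3)}; classification: node.

Compute partial derivatives:
  f_x = 3*x**2 + 4*x*y - 2*x - y**2 + 14*y - 25.
  f_y = 2*x**2 - 2*x*y + 14*x + 6*y**2 - 38*y + 68.
Scan x_0 ∈ {−4, ..., 4}. For each x_0, f_y(x_0, y) is a polynomial in y; find its integer roots y ∈ {−4, ..., 4}, then test f_x and f at those candidates.
  x = -4: f_y(-4, y) = 6*y**2 - 30*y + 44; no integer root y with |y| ≤ 4.
  x = -3: f_y(-3, y) = 6*y**2 - 32*y + 44; no integer root y with |y| ≤ 4.
  x = -2: f_y(-2, y) = 6*y**2 - 34*y + 48; vanishes at y ∈ {3}. (-2, 3): f_x = 0, f = 0 — SINGULAR.
  x = -1: f_y(-1, y) = 6*y**2 - 36*y + 56; no integer root y with |y| ≤ 4.
  x = 0: f_y(0, y) = 6*y**2 - 38*y + 68; no integer root y with |y| ≤ 4.
  x = 1: f_y(1, y) = 6*y**2 - 40*y + 84; no integer root y with |y| ≤ 4.
  x = 2: f_y(2, y) = 6*y**2 - 42*y + 104; no integer root y with |y| ≤ 4.
  x = 3: f_y(3, y) = 6*y**2 - 44*y + 128; no integer root y with |y| ≤ 4.
  x = 4: f_y(4, y) = 6*y**2 - 46*y + 156; no integer root y with |y| ≤ 4.
Only singular point on the grid: (-2, 3).
Classify: substitute x = -2 + u, y = 3 + v and expand: f = u**3 + 2*u**2*v - u**2 - u*v**2 + 2*v**3 + v**2.
No constant or linear terms (consistent with a singular point). Quadratic part: -u**2 + v**2. Cubic part: u**3 + 2*u**2*v - u*v**2 + 2*v**3.
The quadratic part v**2 - u**2 = (v − u)(v + u) splits into two distinct linear factors, so there are two distinct tangent lines y − 3 = ±(x − -2) — this is a node (ordinary double point).
Classification: node.


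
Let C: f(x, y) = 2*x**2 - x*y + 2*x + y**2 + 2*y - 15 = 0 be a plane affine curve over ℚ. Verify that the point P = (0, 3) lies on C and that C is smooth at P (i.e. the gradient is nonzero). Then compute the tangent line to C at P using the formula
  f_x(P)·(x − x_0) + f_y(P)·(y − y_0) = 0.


Tangent line at P: -x + 8*y - 24 = 0.

Step 1: f(0, 3) = 0, so P lies on C.
Step 2: partial derivatives
  f_x(x, y) = 4*x - y + 2, f_y(x, y) = -x + 2*y + 2.
  f_x(P) = -1, f_y(P) = 8 (gradient nonzero, so P is smooth).
Step 3: tangent line at P: -1·(x − 0) + 8·(y − 3) = 0.
Expanding: -x + 8*y - 24 = 0.


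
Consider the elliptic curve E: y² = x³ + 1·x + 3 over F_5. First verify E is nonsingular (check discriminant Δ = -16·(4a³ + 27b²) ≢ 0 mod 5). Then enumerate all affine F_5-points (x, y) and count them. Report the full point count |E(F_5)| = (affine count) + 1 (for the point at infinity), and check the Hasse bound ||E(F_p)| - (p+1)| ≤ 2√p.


Affine points = {(1, 0), (4, 1), (4, 4)}; affine count = 3; |E(F_5)| = 4.

Discriminant check: Δ ∝ 4a³ + 27b² = 4·1³ + 27·3² = 4·1 + 27·9 ≡ 2 (mod 5). Nonzero ⇒ E is nonsingular.
For each x ∈ F_5, compute rhs = x³ + 1·x + 3 mod 5, then count y ∈ F_5 with y² ≡ rhs.
  x = 0: rhs = 3, matching y values: none (0 points).
  x = 1: rhs = 0, matching y values: 0 (1 points).
  x = 2: rhs = 3, matching y values: none (0 points).
  x = 3: rhs = 3, matching y values: none (0 points).
  x = 4: rhs = 1, matching y values: 1, 4 (2 points).
Total affine count: 3.
Full point count |E(F_5)| = 3 + 1 = 4.
Hasse bound: |4 − (5+1)| = |-2| = 2 ≤ 2√5 ≈ 4.4721 ✓.


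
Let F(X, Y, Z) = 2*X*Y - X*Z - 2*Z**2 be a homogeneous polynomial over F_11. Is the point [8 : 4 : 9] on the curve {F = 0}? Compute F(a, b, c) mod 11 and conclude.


F(8,4,9) ≡ 6 (mod 11); P is NOT on the curve.

Evaluate F(8, 4, 9) term-by-term (mod 11).
  2*X*Y ↦ 2·8·4·1 = 64
  -X*Z ↦ -1·8·1·9 = -72
  -2*Z**2 ↦ -2·1·1·81 = -162
Sum: F(8, 4, 9) = (64) + (-72) + (-162) = -170.
Reducing mod 11: -170 ≡ 6 (mod 11).
Since F(a, b, c) ≡ 6 ≠ 0 (mod 11), P does NOT lie on the curve.


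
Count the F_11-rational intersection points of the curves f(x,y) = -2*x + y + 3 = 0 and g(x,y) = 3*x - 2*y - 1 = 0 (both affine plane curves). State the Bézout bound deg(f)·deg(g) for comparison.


Common zeros: {(5, 7)}; count = 1; Bézout bound = 1.

deg(f) = 1, deg(g) = 1, so Bézout bound = 1.
Scan x ∈ F_11. For each x, list the y ∈ F_11 with f(x, y) ≡ 0 and those with g(x, y) ≡ 0 (mod 11); the common zeros in that column are the intersection.
  x = 0: f ≡ 0 at y ∈ {8}; g ≡ 0 at y ∈ {5}; common: ∅.
  x = 1: f ≡ 0 at y ∈ {10}; g ≡ 0 at y ∈ {1}; common: ∅.
  x = 2: f ≡ 0 at y ∈ {1}; g ≡ 0 at y ∈ {8}; common: ∅.
  x = 3: f ≡ 0 at y ∈ {3}; g ≡ 0 at y ∈ {4}; common: ∅.
  x = 4: f ≡ 0 at y ∈ {5}; g ≡ 0 at y ∈ {0}; common: ∅.
  x = 5: f ≡ 0 at y ∈ {7}; g ≡ 0 at y ∈ {7}; common: {7}.
  x = 6: f ≡ 0 at y ∈ {9}; g ≡ 0 at y ∈ {3}; common: ∅.
  x = 7: f ≡ 0 at y ∈ {0}; g ≡ 0 at y ∈ {10}; common: ∅.
  x = 8: f ≡ 0 at y ∈ {2}; g ≡ 0 at y ∈ {6}; common: ∅.
  x = 9: f ≡ 0 at y ∈ {4}; g ≡ 0 at y ∈ {2}; common: ∅.
  x = 10: f ≡ 0 at y ∈ {6}; g ≡ 0 at y ∈ {9}; common: ∅.
Collecting: common zeros = {(5, 7)}, so the count is 1.
Comparison with the Bézout bound: 1 ≤ 1 = deg(f)·deg(g), as expected for curves with no common component (the bound is attained).


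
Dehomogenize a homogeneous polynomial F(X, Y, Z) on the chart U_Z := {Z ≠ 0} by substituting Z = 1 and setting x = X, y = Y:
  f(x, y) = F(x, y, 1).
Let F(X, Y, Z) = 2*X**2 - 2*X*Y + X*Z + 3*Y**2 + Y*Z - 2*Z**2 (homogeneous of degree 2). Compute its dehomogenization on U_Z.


f(x, y) = 2*x**2 - 2*x*y + x + 3*y**2 + y - 2

On U_Z we set Z = 1. Each monomial c·X^i·Y^j·Z^k in F becomes c·x^i·y^j·1^k = c·x^i·y^j.
Substituting Z = 1: F(X, Y, 1) = 2*x**2 - 2*x*y + x + 3*y**2 + y - 2.
Note: deg(f) ≤ deg(F) = 2; strict inequality happens when F is divisible by Z (lost terms).


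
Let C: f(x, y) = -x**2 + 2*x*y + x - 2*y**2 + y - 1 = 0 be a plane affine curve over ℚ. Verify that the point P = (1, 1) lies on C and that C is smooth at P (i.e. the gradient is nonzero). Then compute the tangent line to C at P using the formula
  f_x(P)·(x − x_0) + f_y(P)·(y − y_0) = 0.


Tangent line at P: x - y = 0.

Step 1: f(1, 1) = 0, so P lies on C.
Step 2: partial derivatives
  f_x(x, y) = -2*x + 2*y + 1, f_y(x, y) = 2*x - 4*y + 1.
  f_x(P) = 1, f_y(P) = -1 (gradient nonzero, so P is smooth).
Step 3: tangent line at P: 1·(x − 1) + -1·(y − 1) = 0.
Expanding: x - y = 0.


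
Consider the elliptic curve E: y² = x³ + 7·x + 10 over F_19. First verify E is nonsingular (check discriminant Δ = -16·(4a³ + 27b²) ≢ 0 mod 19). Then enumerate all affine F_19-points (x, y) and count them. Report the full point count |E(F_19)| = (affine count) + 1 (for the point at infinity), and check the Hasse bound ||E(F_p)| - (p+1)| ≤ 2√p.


Affine points = {(3, 1), (3, 18), (4, 8), (4, 11), (9, 2), (9, 17), (10, 4), (10, 15), (12, 6), (12, 13), (16, 0), (17, 8), (17, 11)}; affine count = 13; |E(F_19)| = 14.

Discriminant check: Δ ∝ 4a³ + 27b² = 4·7³ + 27·10² = 4·343 + 27·100 ≡ 6 (mod 19). Nonzero ⇒ E is nonsingular.
For each x ∈ F_19, compute rhs = x³ + 7·x + 10 mod 19, then count y ∈ F_19 with y² ≡ rhs.
  x = 0: rhs = 10, matching y values: none (0 points).
  x = 1: rhs = 18, matching y values: none (0 points).
  x = 2: rhs = 13, matching y values: none (0 points).
  x = 3: rhs = 1, matching y values: 1, 18 (2 points).
  x = 4: rhs = 7, matching y values: 8, 11 (2 points).
  x = 5: rhs = 18, matching y values: none (0 points).
  x = 6: rhs = 2, matching y values: none (0 points).
  x = 7: rhs = 3, matching y values: none (0 points).
  x = 8: rhs = 8, matching y values: none (0 points).
  x = 9: rhs = 4, matching y values: 2, 17 (2 points).
  x = 10: rhs = 16, matching y values: 4, 15 (2 points).
  x = 11: rhs = 12, matching y values: none (0 points).
  x = 12: rhs = 17, matching y values: 6, 13 (2 points).
  x = 13: rhs = 18, matching y values: none (0 points).
  x = 14: rhs = 2, matching y values: none (0 points).
  x = 15: rhs = 13, matching y values: none (0 points).
  x = 16: rhs = 0, matching y values: 0 (1 points).
  x = 17: rhs = 7, matching y values: 8, 11 (2 points).
  x = 18: rhs = 2, matching y values: none (0 points).
Total affine count: 13.
Full point count |E(F_19)| = 13 + 1 = 14.
Hasse bound: |14 − (19+1)| = |-6| = 6 ≤ 2√19 ≈ 8.7178 ✓.


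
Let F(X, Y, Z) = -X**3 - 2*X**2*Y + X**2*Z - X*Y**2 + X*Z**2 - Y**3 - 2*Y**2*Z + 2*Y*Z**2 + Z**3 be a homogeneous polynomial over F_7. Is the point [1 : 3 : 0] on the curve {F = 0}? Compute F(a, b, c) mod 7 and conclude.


F(1,3,0) ≡ 6 (mod 7); P is NOT on the curve.

Evaluate F(1, 3, 0) term-by-term (mod 7).
  -X**3 ↦ -1·1·1·1 = -1
  -2*X**2*Y ↦ -2·1·3·1 = -6
  X**2*Z ↦ 1·1·1·0 = 0
  -X*Y**2 ↦ -1·1·9·1 = -9
  X*Z**2 ↦ 1·1·1·0 = 0
  -Y**3 ↦ -1·1·27·1 = -27
  -2*Y**2*Z ↦ -2·1·9·0 = 0
  2*Y*Z**2 ↦ 2·1·3·0 = 0
  Z**3 ↦ 1·1·1·0 = 0
Sum: F(1, 3, 0) = (-1) + (-6) + (0) + (-9) + (0) + (-27) + (0) + (0) + (0) = -43.
Reducing mod 7: -43 ≡ 6 (mod 7).
Since F(a, b, c) ≡ 6 ≠ 0 (mod 7), P does NOT lie on the curve.


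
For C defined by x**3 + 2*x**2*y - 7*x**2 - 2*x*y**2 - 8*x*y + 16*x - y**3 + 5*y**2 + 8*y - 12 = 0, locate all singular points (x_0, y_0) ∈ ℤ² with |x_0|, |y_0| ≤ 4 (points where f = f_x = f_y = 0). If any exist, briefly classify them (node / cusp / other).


Singular points: {(2, 0)}; classification: node.

Compute partial derivatives:
  f_x = 3*x**2 + 4*x*y - 14*x - 2*y**2 - 8*y + 16.
  f_y = 2*x**2 - 4*x*y - 8*x - 3*y**2 + 10*y + 8.
Scan x_0 ∈ {−4, ..., 4}. For each x_0, f_y(x_0, y) is a polynomial in y; find its integer roots y ∈ {−4, ..., 4}, then test f_x and f at those candidates.
  x = -4: f_y(-4, y) = -3*y**2 + 26*y + 72; no integer root y with |y| ≤ 4.
  x = -3: f_y(-3, y) = -3*y**2 + 22*y + 50; no integer root y with |y| ≤ 4.
  x = -2: f_y(-2, y) = -3*y**2 + 18*y + 32; no integer root y with |y| ≤ 4.
  x = -1: f_y(-1, y) = -3*y**2 + 14*y + 18; no integer root y with |y| ≤ 4.
  x = 0: f_y(0, y) = -3*y**2 + 10*y + 8; vanishes at y ∈ {4}. (0, 4): f_x = -48 ≠ 0.
  x = 1: f_y(1, y) = -3*y**2 + 6*y + 2; no integer root y with |y| ≤ 4.
  x = 2: f_y(2, y) = -3*y**2 + 2*y; vanishes at y ∈ {0}. (2, 0): f_x = 0, f = 0 — SINGULAR.
  x = 3: f_y(3, y) = -3*y**2 - 2*y + 2; no integer root y with |y| ≤ 4.
  x = 4: f_y(4, y) = -3*y**2 - 6*y + 8; no integer root y with |y| ≤ 4.
Only singular point on the grid: (2, 0).
Classify: substitute x = 2 + u, y = 0 + v and expand: f = u**3 + 2*u**2*v - u**2 - 2*u*v**2 - v**3 + v**2.
No constant or linear terms (consistent with a singular point). Quadratic part: -u**2 + v**2. Cubic part: u**3 + 2*u**2*v - 2*u*v**2 - v**3.
The quadratic part v**2 - u**2 = (v − u)(v + u) splits into two distinct linear factors, so there are two distinct tangent lines y − 0 = ±(x − 2) — this is a node (ordinary double point).
Classification: node.


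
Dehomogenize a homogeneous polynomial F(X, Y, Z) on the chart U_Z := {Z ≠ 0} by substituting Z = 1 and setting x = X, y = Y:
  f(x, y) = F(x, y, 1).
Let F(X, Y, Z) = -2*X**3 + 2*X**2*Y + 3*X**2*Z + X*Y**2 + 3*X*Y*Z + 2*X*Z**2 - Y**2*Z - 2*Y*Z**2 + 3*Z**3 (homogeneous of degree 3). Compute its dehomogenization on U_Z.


f(x, y) = -2*x**3 + 2*x**2*y + 3*x**2 + x*y**2 + 3*x*y + 2*x - y**2 - 2*y + 3

On U_Z we set Z = 1. Each monomial c·X^i·Y^j·Z^k in F becomes c·x^i·y^j·1^k = c·x^i·y^j.
Substituting Z = 1: F(X, Y, 1) = -2*x**3 + 2*x**2*y + 3*x**2 + x*y**2 + 3*x*y + 2*x - y**2 - 2*y + 3.
Note: deg(f) ≤ deg(F) = 3; strict inequality happens when F is divisible by Z (lost terms).


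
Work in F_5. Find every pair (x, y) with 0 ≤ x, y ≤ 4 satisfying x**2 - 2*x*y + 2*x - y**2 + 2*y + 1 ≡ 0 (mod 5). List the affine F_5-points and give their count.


Affine F_5-points: {(1, 2), (1, 3), (2, 4), (3, 3), (4, 0), (4, 4)}; count = 6.

For each of the 25 pairs (x, y) ∈ F_5², evaluate f(x, y) mod 5. Record the zeros.
  x = 0: [0↦1, 1↦2, 2↦1, 3↦3, 4↦3]  zeros at y ∈ ∅
  x = 1: [0↦4, 1↦3, 2↦0, 3↦0, 4↦3]  zeros at y ∈ {2, 3}
  x = 2: [0↦4, 1↦1, 2↦1, 3↦4, 4↦0]  zeros at y ∈ {4}
  x = 3: [0↦1, 1↦1, 2↦4, 3↦0, 4↦4]  zeros at y ∈ {3}
  x = 4: [0↦0, 1↦3, 2↦4, 3↦3, 4↦0]  zeros at y ∈ {0, 4}
Collecting zeros: affine points = {(1, 2), (1, 3), (2, 4), (3, 3), (4, 0), (4, 4)}.
Total count |C(F_5)_aff| = 6.


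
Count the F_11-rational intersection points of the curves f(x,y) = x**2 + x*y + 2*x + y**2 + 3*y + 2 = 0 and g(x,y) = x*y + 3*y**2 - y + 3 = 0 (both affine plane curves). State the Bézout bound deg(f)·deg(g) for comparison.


Common zeros: ∅; count = 0; Bézout bound = 4.

deg(f) = 2, deg(g) = 2, so Bézout bound = 4.
Scan x ∈ F_11. For each x, list the y ∈ F_11 with f(x, y) ≡ 0 and those with g(x, y) ≡ 0 (mod 11); the common zeros in that column are the intersection.
  x = 0: f ≡ 0 at y ∈ {9, 10}; g ≡ 0 at y ∈ {7, 8}; common: ∅.
  x = 1: f ≡ 0 at y ∈ ∅; g ≡ 0 at y ∈ ∅; common: ∅.
  x = 2: f ≡ 0 at y ∈ ∅; g ≡ 0 at y ∈ {3, 4}; common: ∅.
  x = 3: f ≡ 0 at y ∈ {2, 3}; g ≡ 0 at y ∈ {5, 9}; common: ∅.
  x = 4: f ≡ 0 at y ∈ {2}; g ≡ 0 at y ∈ ∅; common: ∅.
  x = 5: f ≡ 0 at y ∈ {6, 8}; g ≡ 0 at y ∈ ∅; common: ∅.
  x = 6: f ≡ 0 at y ∈ ∅; g ≡ 0 at y ∈ {1}; common: ∅.
  x = 7: f ≡ 0 at y ∈ {4, 8}; g ≡ 0 at y ∈ {10}; common: ∅.
  x = 8: f ≡ 0 at y ∈ ∅; g ≡ 0 at y ∈ ∅; common: ∅.
  x = 9: f ≡ 0 at y ∈ {4, 6}; g ≡ 0 at y ∈ ∅; common: ∅.
  x = 10: f ≡ 0 at y ∈ {10}; g ≡ 0 at y ∈ {2, 6}; common: ∅.
Collecting: common zeros = ∅, so the count is 0.
Comparison with the Bézout bound: 0 ≤ 4 = deg(f)·deg(g), as expected for curves with no common component (the affine F_11-count falls short of the bound because intersections may lie at infinity, over extension fields, or carry multiplicity).


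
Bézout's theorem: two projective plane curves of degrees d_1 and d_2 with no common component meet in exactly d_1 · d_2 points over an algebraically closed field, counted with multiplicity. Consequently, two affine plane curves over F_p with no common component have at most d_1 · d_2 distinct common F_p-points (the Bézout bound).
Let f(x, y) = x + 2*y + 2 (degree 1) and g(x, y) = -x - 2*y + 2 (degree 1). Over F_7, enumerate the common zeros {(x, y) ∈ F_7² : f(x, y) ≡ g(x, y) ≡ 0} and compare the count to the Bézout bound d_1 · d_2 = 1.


Common zeros: ∅; count = 0; Bézout bound = 1.

deg(f) = 1, deg(g) = 1, so Bézout bound = 1.
Scan x ∈ F_7. For each x, list the y ∈ F_7 with f(x, y) ≡ 0 and those with g(x, y) ≡ 0 (mod 7); the common zeros in that column are the intersection.
  x = 0: f ≡ 0 at y ∈ {6}; g ≡ 0 at y ∈ {1}; common: ∅.
  x = 1: f ≡ 0 at y ∈ {2}; g ≡ 0 at y ∈ {4}; common: ∅.
  x = 2: f ≡ 0 at y ∈ {5}; g ≡ 0 at y ∈ {0}; common: ∅.
  x = 3: f ≡ 0 at y ∈ {1}; g ≡ 0 at y ∈ {3}; common: ∅.
  x = 4: f ≡ 0 at y ∈ {4}; g ≡ 0 at y ∈ {6}; common: ∅.
  x = 5: f ≡ 0 at y ∈ {0}; g ≡ 0 at y ∈ {2}; common: ∅.
  x = 6: f ≡ 0 at y ∈ {3}; g ≡ 0 at y ∈ {5}; common: ∅.
Collecting: common zeros = ∅, so the count is 0.
Comparison with the Bézout bound: 0 ≤ 1 = deg(f)·deg(g), as expected for curves with no common component (the affine F_7-count falls short of the bound because intersections may lie at infinity, over extension fields, or carry multiplicity).


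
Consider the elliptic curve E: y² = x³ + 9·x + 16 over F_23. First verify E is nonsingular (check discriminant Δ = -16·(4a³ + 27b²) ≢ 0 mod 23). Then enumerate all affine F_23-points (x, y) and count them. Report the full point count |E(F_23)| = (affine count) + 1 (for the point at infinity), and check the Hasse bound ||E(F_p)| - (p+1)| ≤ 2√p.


Affine points = {(0, 4), (0, 19), (1, 7), (1, 16), (3, 1), (3, 22), (4, 1), (4, 22), (5, 5), (5, 18), (7, 10), (7, 13), (8, 5), (8, 18), (10, 5), (10, 18), (12, 9), (12, 14), (16, 1), (16, 22), (19, 10), (19, 13), (20, 10), (20, 13), (21, 6), (21, 17), (22, 11), (22, 12)}; affine count = 28; |E(F_23)| = 29.

Discriminant check: Δ ∝ 4a³ + 27b² = 4·9³ + 27·16² = 4·729 + 27·256 ≡ 7 (mod 23). Nonzero ⇒ E is nonsingular.
For each x ∈ F_23, compute rhs = x³ + 9·x + 16 mod 23, then count y ∈ F_23 with y² ≡ rhs.
  x = 0: rhs = 16, matching y values: 4, 19 (2 points).
  x = 1: rhs = 3, matching y values: 7, 16 (2 points).
  x = 2: rhs = 19, matching y values: none (0 points).
  x = 3: rhs = 1, matching y values: 1, 22 (2 points).
  x = 4: rhs = 1, matching y values: 1, 22 (2 points).
  x = 5: rhs = 2, matching y values: 5, 18 (2 points).
  x = 6: rhs = 10, matching y values: none (0 points).
  x = 7: rhs = 8, matching y values: 10, 13 (2 points).
  x = 8: rhs = 2, matching y values: 5, 18 (2 points).
  x = 9: rhs = 21, matching y values: none (0 points).
  x = 10: rhs = 2, matching y values: 5, 18 (2 points).
  x = 11: rhs = 20, matching y values: none (0 points).
  x = 12: rhs = 12, matching y values: 9, 14 (2 points).
  x = 13: rhs = 7, matching y values: none (0 points).
  x = 14: rhs = 11, matching y values: none (0 points).
  x = 15: rhs = 7, matching y values: none (0 points).
  x = 16: rhs = 1, matching y values: 1, 22 (2 points).
  x = 17: rhs = 22, matching y values: none (0 points).
  x = 18: rhs = 7, matching y values: none (0 points).
  x = 19: rhs = 8, matching y values: 10, 13 (2 points).
  x = 20: rhs = 8, matching y values: 10, 13 (2 points).
  x = 21: rhs = 13, matching y values: 6, 17 (2 points).
  x = 22: rhs = 6, matching y values: 11, 12 (2 points).
Total affine count: 28.
Full point count |E(F_23)| = 28 + 1 = 29.
Hasse bound: |29 − (23+1)| = |5| = 5 ≤ 2√23 ≈ 9.5917 ✓.
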